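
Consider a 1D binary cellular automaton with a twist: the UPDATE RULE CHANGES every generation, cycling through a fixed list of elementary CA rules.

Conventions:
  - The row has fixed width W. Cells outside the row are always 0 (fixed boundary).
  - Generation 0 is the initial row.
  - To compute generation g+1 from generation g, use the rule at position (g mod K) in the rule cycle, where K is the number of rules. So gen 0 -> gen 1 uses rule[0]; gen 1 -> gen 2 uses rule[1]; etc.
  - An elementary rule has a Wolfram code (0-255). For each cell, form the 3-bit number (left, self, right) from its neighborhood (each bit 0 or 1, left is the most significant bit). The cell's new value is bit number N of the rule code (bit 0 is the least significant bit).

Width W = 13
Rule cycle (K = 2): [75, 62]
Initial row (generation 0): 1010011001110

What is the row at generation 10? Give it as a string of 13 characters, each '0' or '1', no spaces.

Gen 0: 1010011001110
Gen 1 (rule 75): 0000111011010
Gen 2 (rule 62): 0001100110111
Gen 3 (rule 75): 1111101110101
Gen 4 (rule 62): 1000011001111
Gen 5 (rule 75): 0011111011001
Gen 6 (rule 62): 0110000110111
Gen 7 (rule 75): 1110111110101
Gen 8 (rule 62): 1001100001111
Gen 9 (rule 75): 0011101111001
Gen 10 (rule 62): 0110011000111

Answer: 0110011000111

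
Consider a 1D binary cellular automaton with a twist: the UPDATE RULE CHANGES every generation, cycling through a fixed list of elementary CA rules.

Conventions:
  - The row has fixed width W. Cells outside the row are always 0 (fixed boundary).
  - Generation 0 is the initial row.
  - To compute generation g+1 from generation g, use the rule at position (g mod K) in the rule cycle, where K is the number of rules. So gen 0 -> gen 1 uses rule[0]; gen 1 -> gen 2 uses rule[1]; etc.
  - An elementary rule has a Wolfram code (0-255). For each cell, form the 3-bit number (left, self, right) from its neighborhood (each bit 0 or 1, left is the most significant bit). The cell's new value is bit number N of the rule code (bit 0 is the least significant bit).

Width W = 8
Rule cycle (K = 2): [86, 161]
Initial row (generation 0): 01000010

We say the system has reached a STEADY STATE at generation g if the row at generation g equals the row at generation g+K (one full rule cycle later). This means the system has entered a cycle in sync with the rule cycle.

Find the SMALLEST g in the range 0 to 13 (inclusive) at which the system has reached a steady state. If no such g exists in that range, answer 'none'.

Gen 0: 01000010
Gen 1 (rule 86): 11100111
Gen 2 (rule 161): 01000010
Gen 3 (rule 86): 11100111
Gen 4 (rule 161): 01000010
Gen 5 (rule 86): 11100111
Gen 6 (rule 161): 01000010
Gen 7 (rule 86): 11100111
Gen 8 (rule 161): 01000010
Gen 9 (rule 86): 11100111
Gen 10 (rule 161): 01000010
Gen 11 (rule 86): 11100111
Gen 12 (rule 161): 01000010
Gen 13 (rule 86): 11100111
Gen 14 (rule 161): 01000010
Gen 15 (rule 86): 11100111

Answer: 0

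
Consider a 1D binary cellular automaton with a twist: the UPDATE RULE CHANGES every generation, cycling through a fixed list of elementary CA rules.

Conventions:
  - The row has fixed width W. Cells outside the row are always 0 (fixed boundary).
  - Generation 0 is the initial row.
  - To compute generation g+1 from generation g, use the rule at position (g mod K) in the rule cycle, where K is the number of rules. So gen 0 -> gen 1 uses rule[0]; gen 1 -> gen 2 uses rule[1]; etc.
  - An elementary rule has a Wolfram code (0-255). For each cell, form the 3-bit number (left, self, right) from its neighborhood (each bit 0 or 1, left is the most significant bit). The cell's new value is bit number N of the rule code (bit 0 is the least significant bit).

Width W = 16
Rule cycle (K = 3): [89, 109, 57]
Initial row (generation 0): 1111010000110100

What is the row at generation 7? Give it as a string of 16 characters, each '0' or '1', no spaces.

Answer: 0000001001011001

Derivation:
Gen 0: 1111010000110100
Gen 1 (rule 89): 1001001110110011
Gen 2 (rule 109): 1001001011110011
Gen 3 (rule 57): 0100100110001010
Gen 4 (rule 89): 0010010111100001
Gen 5 (rule 109): 1010011100101101
Gen 6 (rule 57): 0101010010011010
Gen 7 (rule 89): 0000001001011001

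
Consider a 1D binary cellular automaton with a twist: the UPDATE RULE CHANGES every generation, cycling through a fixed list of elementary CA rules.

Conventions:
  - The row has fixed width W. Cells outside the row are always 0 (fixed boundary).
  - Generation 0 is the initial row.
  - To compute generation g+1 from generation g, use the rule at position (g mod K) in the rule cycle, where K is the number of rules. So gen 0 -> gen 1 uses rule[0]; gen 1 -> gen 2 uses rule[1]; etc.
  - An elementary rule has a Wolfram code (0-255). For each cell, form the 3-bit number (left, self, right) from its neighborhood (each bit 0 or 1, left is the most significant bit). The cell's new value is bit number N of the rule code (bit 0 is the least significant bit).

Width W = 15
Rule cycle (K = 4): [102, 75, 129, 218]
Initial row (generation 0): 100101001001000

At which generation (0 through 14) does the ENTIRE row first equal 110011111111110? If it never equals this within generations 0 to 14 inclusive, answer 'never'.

Gen 0: 100101001001000
Gen 1 (rule 102): 101111011011000
Gen 2 (rule 75): 001001011011011
Gen 3 (rule 129): 100000000000000
Gen 4 (rule 218): 010000000000000
Gen 5 (rule 102): 110000000000000
Gen 6 (rule 75): 110111111111111
Gen 7 (rule 129): 000011111111110
Gen 8 (rule 218): 000111111111111
Gen 9 (rule 102): 001000000000001
Gen 10 (rule 75): 110011111111110
Gen 11 (rule 129): 000001111111100
Gen 12 (rule 218): 000011111111110
Gen 13 (rule 102): 000100000000010
Gen 14 (rule 75): 111001111111100

Answer: 10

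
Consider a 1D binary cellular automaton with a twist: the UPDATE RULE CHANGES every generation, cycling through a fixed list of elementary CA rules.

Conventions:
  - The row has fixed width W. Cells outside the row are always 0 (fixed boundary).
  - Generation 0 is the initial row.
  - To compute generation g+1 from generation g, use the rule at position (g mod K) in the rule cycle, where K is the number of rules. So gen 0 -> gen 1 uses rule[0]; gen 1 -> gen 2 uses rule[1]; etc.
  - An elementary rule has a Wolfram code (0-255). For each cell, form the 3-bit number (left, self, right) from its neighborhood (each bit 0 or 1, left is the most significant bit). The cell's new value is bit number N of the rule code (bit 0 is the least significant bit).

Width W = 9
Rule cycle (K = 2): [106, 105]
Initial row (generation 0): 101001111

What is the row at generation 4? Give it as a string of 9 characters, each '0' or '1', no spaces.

Gen 0: 101001111
Gen 1 (rule 106): 010011001
Gen 2 (rule 105): 000011000
Gen 3 (rule 106): 000111000
Gen 4 (rule 105): 110101011

Answer: 110101011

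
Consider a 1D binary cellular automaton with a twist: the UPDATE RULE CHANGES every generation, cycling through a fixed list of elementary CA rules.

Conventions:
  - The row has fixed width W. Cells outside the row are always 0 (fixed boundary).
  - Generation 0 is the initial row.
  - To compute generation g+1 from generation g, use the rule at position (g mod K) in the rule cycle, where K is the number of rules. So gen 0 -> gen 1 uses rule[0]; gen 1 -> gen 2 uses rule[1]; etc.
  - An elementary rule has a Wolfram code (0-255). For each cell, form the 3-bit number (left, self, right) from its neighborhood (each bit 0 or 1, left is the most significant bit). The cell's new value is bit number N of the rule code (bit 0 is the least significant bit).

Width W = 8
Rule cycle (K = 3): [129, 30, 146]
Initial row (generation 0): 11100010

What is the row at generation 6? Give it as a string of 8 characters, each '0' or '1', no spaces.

Gen 0: 11100010
Gen 1 (rule 129): 01001000
Gen 2 (rule 30): 11111100
Gen 3 (rule 146): 01111010
Gen 4 (rule 129): 00110000
Gen 5 (rule 30): 01101000
Gen 6 (rule 146): 10000100

Answer: 10000100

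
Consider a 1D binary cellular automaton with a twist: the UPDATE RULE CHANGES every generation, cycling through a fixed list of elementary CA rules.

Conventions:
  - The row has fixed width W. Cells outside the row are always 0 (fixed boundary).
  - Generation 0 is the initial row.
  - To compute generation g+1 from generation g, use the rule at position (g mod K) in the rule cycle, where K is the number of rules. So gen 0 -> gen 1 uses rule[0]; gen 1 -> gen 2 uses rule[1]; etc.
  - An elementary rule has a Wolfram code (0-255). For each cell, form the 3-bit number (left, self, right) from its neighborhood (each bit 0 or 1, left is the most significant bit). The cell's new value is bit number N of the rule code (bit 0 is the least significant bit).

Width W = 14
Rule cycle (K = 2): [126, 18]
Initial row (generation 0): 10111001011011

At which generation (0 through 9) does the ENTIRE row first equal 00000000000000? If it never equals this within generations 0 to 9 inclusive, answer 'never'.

Answer: 2

Derivation:
Gen 0: 10111001011011
Gen 1 (rule 126): 11101111111111
Gen 2 (rule 18): 00000000000000
Gen 3 (rule 126): 00000000000000
Gen 4 (rule 18): 00000000000000
Gen 5 (rule 126): 00000000000000
Gen 6 (rule 18): 00000000000000
Gen 7 (rule 126): 00000000000000
Gen 8 (rule 18): 00000000000000
Gen 9 (rule 126): 00000000000000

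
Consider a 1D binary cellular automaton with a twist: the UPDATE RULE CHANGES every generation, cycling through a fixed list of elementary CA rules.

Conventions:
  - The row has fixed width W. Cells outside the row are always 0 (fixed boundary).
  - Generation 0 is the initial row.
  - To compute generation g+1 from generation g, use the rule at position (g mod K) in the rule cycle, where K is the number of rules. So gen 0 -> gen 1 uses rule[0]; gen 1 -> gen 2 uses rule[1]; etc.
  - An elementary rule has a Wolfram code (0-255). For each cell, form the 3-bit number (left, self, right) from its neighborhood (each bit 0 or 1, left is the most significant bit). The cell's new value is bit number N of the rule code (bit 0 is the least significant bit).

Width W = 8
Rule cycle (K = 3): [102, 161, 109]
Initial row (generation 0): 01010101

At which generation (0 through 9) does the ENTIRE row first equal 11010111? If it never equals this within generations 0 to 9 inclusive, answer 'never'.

Gen 0: 01010101
Gen 1 (rule 102): 11111111
Gen 2 (rule 161): 01111110
Gen 3 (rule 109): 01000010
Gen 4 (rule 102): 11000110
Gen 5 (rule 161): 00010000
Gen 6 (rule 109): 11010111
Gen 7 (rule 102): 01111001
Gen 8 (rule 161): 00110000
Gen 9 (rule 109): 10110111

Answer: 6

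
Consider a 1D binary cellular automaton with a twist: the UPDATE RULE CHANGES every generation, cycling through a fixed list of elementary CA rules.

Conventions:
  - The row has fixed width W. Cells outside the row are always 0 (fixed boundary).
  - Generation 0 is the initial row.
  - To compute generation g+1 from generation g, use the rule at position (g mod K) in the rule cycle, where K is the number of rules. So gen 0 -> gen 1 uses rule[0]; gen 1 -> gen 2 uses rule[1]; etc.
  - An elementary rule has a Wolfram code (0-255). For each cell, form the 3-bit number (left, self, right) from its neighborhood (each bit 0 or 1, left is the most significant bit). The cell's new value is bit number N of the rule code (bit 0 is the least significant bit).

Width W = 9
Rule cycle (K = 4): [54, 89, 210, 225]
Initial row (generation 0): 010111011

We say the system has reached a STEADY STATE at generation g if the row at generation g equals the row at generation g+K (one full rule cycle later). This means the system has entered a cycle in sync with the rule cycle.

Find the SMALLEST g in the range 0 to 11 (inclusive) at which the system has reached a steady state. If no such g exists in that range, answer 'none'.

Answer: 4

Derivation:
Gen 0: 010111011
Gen 1 (rule 54): 111000100
Gen 2 (rule 89): 101110011
Gen 3 (rule 210): 000111101
Gen 4 (rule 225): 110011110
Gen 5 (rule 54): 001100001
Gen 6 (rule 89): 101111100
Gen 7 (rule 210): 000111110
Gen 8 (rule 225): 110011110
Gen 9 (rule 54): 001100001
Gen 10 (rule 89): 101111100
Gen 11 (rule 210): 000111110
Gen 12 (rule 225): 110011110
Gen 13 (rule 54): 001100001
Gen 14 (rule 89): 101111100
Gen 15 (rule 210): 000111110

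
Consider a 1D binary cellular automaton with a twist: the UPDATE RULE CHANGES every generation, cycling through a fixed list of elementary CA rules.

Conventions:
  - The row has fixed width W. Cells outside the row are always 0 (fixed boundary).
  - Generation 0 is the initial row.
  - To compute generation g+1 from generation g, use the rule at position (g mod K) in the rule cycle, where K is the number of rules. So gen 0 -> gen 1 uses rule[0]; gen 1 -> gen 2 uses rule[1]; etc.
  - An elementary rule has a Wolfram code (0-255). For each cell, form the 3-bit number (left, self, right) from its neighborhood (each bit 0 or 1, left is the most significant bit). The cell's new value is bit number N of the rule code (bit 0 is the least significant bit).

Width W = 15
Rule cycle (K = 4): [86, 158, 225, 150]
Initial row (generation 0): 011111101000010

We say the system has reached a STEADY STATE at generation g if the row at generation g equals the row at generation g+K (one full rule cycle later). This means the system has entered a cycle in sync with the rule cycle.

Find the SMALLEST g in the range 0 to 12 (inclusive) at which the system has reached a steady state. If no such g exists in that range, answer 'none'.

Answer: none

Derivation:
Gen 0: 011111101000010
Gen 1 (rule 86): 100000101100111
Gen 2 (rule 158): 110001101011110
Gen 3 (rule 225): 010100110101110
Gen 4 (rule 150): 110111000100101
Gen 5 (rule 86): 010001101111101
Gen 6 (rule 158): 111011001111001
Gen 7 (rule 225): 011101000111000
Gen 8 (rule 150): 101001101010100
Gen 9 (rule 86): 101110101010110
Gen 10 (rule 158): 101100101010101
Gen 11 (rule 225): 010100010101010
Gen 12 (rule 150): 110110110101011
Gen 13 (rule 86): 010010010101001
Gen 14 (rule 158): 111111110101111
Gen 15 (rule 225): 011111111010111
Gen 16 (rule 150): 101111110010010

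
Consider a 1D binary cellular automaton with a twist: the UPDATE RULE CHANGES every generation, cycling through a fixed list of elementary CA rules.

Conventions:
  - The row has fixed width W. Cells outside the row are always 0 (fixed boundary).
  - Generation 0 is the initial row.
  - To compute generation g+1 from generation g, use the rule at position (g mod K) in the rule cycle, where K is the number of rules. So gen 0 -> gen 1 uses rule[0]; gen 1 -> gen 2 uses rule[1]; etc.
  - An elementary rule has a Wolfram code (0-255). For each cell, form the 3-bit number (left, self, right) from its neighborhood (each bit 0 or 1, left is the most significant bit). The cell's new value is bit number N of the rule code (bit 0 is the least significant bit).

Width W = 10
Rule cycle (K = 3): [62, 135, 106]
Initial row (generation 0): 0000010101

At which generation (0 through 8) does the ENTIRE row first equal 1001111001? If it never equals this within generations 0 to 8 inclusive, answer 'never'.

Gen 0: 0000010101
Gen 1 (rule 62): 0000111111
Gen 2 (rule 135): 1111011110
Gen 3 (rule 106): 1001110010
Gen 4 (rule 62): 1111001111
Gen 5 (rule 135): 0110010110
Gen 6 (rule 106): 1110101110
Gen 7 (rule 62): 1001111001
Gen 8 (rule 135): 1010110011

Answer: 7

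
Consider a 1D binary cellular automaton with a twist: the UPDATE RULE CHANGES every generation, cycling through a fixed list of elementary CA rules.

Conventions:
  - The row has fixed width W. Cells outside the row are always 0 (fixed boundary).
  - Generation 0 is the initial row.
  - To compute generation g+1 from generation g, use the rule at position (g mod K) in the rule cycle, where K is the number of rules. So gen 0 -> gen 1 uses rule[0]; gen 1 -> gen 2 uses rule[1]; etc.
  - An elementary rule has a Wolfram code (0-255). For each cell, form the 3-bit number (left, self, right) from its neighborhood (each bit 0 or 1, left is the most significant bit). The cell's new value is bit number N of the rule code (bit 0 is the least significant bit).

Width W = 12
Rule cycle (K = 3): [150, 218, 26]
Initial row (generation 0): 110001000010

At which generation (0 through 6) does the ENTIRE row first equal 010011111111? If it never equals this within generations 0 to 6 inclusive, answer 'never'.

Gen 0: 110001000010
Gen 1 (rule 150): 001011100111
Gen 2 (rule 218): 010011111111
Gen 3 (rule 26): 101110000000
Gen 4 (rule 150): 100101000000
Gen 5 (rule 218): 011000100000
Gen 6 (rule 26): 110101010000

Answer: 2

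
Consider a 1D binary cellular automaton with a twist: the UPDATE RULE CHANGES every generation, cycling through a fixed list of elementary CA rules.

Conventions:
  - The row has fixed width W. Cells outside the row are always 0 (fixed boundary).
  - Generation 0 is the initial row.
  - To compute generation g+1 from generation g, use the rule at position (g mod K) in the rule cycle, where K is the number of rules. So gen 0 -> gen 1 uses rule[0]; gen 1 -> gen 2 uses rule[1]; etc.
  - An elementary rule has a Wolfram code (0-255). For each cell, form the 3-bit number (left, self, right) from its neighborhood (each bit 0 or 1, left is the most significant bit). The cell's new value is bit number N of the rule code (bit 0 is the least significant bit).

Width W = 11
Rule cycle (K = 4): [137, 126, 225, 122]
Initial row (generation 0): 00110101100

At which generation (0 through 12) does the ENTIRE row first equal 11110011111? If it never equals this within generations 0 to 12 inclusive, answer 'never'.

Answer: 2

Derivation:
Gen 0: 00110101100
Gen 1 (rule 137): 10100001001
Gen 2 (rule 126): 11110011111
Gen 3 (rule 225): 01110001111
Gen 4 (rule 122): 11011011001
Gen 5 (rule 137): 10010010000
Gen 6 (rule 126): 11111111000
Gen 7 (rule 225): 01111111011
Gen 8 (rule 122): 11000001111
Gen 9 (rule 137): 10011101110
Gen 10 (rule 126): 11110111011
Gen 11 (rule 225): 01111011101
Gen 12 (rule 122): 11001110110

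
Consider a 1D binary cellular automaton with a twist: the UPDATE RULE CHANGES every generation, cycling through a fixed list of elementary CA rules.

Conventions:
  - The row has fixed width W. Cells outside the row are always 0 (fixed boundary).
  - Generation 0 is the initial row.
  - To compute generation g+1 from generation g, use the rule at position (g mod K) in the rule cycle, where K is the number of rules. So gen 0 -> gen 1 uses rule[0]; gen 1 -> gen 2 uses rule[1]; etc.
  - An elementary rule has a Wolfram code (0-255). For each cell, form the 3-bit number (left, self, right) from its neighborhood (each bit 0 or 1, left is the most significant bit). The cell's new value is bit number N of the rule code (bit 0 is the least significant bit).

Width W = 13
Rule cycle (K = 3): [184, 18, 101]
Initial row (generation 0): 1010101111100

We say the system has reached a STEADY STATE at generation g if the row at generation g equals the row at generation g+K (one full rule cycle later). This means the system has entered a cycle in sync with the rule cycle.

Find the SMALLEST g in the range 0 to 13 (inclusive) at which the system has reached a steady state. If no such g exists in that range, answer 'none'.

Answer: 2

Derivation:
Gen 0: 1010101111100
Gen 1 (rule 184): 0101011111010
Gen 2 (rule 18): 1000000000001
Gen 3 (rule 101): 1011111111101
Gen 4 (rule 184): 0111111111010
Gen 5 (rule 18): 1000000000001
Gen 6 (rule 101): 1011111111101
Gen 7 (rule 184): 0111111111010
Gen 8 (rule 18): 1000000000001
Gen 9 (rule 101): 1011111111101
Gen 10 (rule 184): 0111111111010
Gen 11 (rule 18): 1000000000001
Gen 12 (rule 101): 1011111111101
Gen 13 (rule 184): 0111111111010
Gen 14 (rule 18): 1000000000001
Gen 15 (rule 101): 1011111111101
Gen 16 (rule 184): 0111111111010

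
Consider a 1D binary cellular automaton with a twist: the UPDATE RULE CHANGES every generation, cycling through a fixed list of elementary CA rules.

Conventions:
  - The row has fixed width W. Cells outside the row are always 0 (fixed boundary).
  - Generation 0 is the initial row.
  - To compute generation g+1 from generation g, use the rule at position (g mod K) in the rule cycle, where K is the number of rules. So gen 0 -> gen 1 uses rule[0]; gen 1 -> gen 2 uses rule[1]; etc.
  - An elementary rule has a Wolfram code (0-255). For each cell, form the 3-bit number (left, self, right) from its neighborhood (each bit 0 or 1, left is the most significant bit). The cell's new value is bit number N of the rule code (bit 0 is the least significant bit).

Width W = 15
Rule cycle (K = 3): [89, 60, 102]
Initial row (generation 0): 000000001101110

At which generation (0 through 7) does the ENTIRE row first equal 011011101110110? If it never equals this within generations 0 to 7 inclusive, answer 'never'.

Answer: never

Derivation:
Gen 0: 000000001101110
Gen 1 (rule 89): 111111101101011
Gen 2 (rule 60): 100000011011110
Gen 3 (rule 102): 100000101100010
Gen 4 (rule 89): 011110001111001
Gen 5 (rule 60): 010001001000101
Gen 6 (rule 102): 110011011001111
Gen 7 (rule 89): 111011011101001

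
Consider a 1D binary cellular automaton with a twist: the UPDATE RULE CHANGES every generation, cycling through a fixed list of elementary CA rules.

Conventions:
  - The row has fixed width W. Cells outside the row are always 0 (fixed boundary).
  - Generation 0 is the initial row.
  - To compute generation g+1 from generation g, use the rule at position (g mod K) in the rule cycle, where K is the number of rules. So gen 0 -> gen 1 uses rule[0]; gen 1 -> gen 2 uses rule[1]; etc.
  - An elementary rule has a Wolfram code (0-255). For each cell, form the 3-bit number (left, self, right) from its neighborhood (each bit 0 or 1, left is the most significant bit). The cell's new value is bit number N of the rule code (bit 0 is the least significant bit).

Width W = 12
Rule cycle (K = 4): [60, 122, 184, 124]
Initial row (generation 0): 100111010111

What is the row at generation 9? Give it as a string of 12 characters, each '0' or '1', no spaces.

Answer: 001101000100

Derivation:
Gen 0: 100111010111
Gen 1 (rule 60): 110100111100
Gen 2 (rule 122): 111011100110
Gen 3 (rule 184): 110111010101
Gen 4 (rule 124): 111101111111
Gen 5 (rule 60): 100011000000
Gen 6 (rule 122): 010111100000
Gen 7 (rule 184): 001111010000
Gen 8 (rule 124): 001001111000
Gen 9 (rule 60): 001101000100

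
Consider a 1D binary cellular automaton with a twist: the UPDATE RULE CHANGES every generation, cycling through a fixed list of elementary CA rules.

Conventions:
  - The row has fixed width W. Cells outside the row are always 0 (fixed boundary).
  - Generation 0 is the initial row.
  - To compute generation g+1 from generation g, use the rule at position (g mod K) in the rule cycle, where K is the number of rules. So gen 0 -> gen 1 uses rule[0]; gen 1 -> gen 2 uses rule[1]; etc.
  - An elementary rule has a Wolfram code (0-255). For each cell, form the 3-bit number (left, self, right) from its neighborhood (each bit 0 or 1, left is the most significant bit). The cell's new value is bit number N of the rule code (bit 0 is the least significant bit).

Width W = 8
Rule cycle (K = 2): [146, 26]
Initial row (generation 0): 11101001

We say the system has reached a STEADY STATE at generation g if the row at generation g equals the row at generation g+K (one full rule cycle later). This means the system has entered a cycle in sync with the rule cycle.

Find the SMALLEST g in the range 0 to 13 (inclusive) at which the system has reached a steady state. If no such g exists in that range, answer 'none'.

Answer: 3

Derivation:
Gen 0: 11101001
Gen 1 (rule 146): 01000110
Gen 2 (rule 26): 10101101
Gen 3 (rule 146): 00000000
Gen 4 (rule 26): 00000000
Gen 5 (rule 146): 00000000
Gen 6 (rule 26): 00000000
Gen 7 (rule 146): 00000000
Gen 8 (rule 26): 00000000
Gen 9 (rule 146): 00000000
Gen 10 (rule 26): 00000000
Gen 11 (rule 146): 00000000
Gen 12 (rule 26): 00000000
Gen 13 (rule 146): 00000000
Gen 14 (rule 26): 00000000
Gen 15 (rule 146): 00000000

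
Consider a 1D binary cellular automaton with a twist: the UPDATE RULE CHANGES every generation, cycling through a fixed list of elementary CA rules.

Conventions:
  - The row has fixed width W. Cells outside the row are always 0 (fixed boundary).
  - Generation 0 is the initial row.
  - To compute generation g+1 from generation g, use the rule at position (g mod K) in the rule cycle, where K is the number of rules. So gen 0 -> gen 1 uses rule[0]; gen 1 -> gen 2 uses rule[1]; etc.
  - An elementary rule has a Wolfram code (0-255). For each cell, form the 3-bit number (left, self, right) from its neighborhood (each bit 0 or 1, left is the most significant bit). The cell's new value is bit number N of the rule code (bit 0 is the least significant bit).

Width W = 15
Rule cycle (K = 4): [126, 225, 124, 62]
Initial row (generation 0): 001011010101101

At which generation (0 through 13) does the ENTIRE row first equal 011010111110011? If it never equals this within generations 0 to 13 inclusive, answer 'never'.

Gen 0: 001011010101101
Gen 1 (rule 126): 011111111111111
Gen 2 (rule 225): 001111111111111
Gen 3 (rule 124): 001000000000001
Gen 4 (rule 62): 011100000000011
Gen 5 (rule 126): 110110000000111
Gen 6 (rule 225): 011010111110011
Gen 7 (rule 124): 011111100011011
Gen 8 (rule 62): 110000010110110
Gen 9 (rule 126): 111000111111111
Gen 10 (rule 225): 011010011111111
Gen 11 (rule 124): 011111010000001
Gen 12 (rule 62): 110000111000011
Gen 13 (rule 126): 111001101100111

Answer: 6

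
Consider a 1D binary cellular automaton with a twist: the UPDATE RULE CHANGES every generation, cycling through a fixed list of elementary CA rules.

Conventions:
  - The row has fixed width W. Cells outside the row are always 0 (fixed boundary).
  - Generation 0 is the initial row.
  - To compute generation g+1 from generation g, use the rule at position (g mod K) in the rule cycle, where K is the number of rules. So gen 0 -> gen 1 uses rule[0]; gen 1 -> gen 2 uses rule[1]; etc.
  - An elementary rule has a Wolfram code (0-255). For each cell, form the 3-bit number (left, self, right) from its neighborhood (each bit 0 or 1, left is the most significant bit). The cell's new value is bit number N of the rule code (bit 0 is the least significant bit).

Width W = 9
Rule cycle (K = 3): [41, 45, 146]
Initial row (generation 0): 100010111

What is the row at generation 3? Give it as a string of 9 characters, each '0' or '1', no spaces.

Answer: 000110110

Derivation:
Gen 0: 100010111
Gen 1 (rule 41): 001001100
Gen 2 (rule 45): 101001001
Gen 3 (rule 146): 000110110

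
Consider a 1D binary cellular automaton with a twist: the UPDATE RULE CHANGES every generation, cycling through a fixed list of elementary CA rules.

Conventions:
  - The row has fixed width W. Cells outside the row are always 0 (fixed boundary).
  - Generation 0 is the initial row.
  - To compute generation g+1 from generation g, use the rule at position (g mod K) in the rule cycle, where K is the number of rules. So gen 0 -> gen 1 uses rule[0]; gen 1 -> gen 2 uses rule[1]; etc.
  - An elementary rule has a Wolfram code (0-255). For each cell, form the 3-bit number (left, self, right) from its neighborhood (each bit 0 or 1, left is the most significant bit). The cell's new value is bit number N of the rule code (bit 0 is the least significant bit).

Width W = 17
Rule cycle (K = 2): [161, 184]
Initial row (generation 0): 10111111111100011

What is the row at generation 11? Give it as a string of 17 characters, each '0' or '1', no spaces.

Answer: 10001100101010100

Derivation:
Gen 0: 10111111111100011
Gen 1 (rule 161): 01011111111001000
Gen 2 (rule 184): 00111111110100100
Gen 3 (rule 161): 10011111101000001
Gen 4 (rule 184): 01011111010100000
Gen 5 (rule 161): 00101110101001111
Gen 6 (rule 184): 00011101010101110
Gen 7 (rule 161): 11001010101010100
Gen 8 (rule 184): 10100101010101010
Gen 9 (rule 161): 01000010101010100
Gen 10 (rule 184): 00100001010101010
Gen 11 (rule 161): 10001100101010100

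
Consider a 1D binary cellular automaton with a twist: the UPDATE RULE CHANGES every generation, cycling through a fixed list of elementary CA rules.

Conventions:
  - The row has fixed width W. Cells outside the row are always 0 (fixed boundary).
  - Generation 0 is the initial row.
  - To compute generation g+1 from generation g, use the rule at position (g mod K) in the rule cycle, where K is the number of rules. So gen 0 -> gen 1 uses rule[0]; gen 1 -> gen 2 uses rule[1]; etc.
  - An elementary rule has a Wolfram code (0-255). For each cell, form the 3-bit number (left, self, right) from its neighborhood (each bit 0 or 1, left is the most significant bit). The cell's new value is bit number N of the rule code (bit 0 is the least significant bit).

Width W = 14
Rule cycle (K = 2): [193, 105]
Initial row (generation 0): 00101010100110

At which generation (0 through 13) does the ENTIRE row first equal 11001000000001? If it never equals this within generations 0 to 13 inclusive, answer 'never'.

Gen 0: 00101010100110
Gen 1 (rule 193): 10000000000010
Gen 2 (rule 105): 00111111111000
Gen 3 (rule 193): 10011111111011
Gen 4 (rule 105): 00010000001111
Gen 5 (rule 193): 11000111100111
Gen 6 (rule 105): 11010100100101
Gen 7 (rule 193): 01000000000000
Gen 8 (rule 105): 00011111111111
Gen 9 (rule 193): 11001111111111
Gen 10 (rule 105): 11001000000001
Gen 11 (rule 193): 01000011111100
Gen 12 (rule 105): 00011010000101
Gen 13 (rule 193): 11001000110000

Answer: 10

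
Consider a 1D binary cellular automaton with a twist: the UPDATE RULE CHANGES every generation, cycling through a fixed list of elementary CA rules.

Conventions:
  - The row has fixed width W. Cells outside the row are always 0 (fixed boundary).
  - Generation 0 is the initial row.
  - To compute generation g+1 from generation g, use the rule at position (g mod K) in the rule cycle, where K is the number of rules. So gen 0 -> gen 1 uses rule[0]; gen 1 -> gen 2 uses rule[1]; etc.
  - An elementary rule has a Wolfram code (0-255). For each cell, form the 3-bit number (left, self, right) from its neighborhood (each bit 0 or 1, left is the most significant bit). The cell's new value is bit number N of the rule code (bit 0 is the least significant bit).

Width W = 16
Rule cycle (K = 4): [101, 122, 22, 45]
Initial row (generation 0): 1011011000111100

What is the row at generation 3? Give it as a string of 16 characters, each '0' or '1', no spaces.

Answer: 0000000101111011

Derivation:
Gen 0: 1011011000111100
Gen 1 (rule 101): 1101101010000101
Gen 2 (rule 122): 1111110101001010
Gen 3 (rule 22): 0000000101111011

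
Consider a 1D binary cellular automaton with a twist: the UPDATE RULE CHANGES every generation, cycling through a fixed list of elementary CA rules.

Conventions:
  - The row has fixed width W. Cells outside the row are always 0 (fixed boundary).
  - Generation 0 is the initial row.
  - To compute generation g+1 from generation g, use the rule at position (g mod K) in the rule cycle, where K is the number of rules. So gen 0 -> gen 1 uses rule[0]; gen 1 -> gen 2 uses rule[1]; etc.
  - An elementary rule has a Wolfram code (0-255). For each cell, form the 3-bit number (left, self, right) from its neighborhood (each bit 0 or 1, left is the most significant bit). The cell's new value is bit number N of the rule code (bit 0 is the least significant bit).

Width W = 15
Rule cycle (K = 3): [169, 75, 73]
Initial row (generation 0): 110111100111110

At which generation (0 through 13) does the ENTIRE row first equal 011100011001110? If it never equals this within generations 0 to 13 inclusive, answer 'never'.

Gen 0: 110111100111110
Gen 1 (rule 169): 101111000111100
Gen 2 (rule 75): 001001011100101
Gen 3 (rule 73): 100000010100000
Gen 4 (rule 169): 001111001001111
Gen 5 (rule 75): 111001010011001
Gen 6 (rule 73): 101000000011000
Gen 7 (rule 169): 010011111010011
Gen 8 (rule 75): 100110001000111
Gen 9 (rule 73): 000110100010101
Gen 10 (rule 169): 110101001001010
Gen 11 (rule 75): 110000010010000
Gen 12 (rule 73): 110111000000111
Gen 13 (rule 169): 101110011110110

Answer: never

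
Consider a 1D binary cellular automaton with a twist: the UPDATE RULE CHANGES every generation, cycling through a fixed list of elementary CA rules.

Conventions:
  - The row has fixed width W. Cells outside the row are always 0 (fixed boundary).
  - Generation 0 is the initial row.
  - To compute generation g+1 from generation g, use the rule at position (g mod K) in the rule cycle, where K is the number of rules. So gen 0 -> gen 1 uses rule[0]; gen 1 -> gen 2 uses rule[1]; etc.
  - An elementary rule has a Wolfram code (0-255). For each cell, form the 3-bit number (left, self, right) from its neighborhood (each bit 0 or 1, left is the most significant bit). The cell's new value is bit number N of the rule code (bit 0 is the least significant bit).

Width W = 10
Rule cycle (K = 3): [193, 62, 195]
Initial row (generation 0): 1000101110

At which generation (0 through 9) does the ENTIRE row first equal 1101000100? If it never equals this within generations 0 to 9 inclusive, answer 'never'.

Gen 0: 1000101110
Gen 1 (rule 193): 0010000110
Gen 2 (rule 62): 0111001101
Gen 3 (rule 195): 1011010100
Gen 4 (rule 193): 0001000001
Gen 5 (rule 62): 0011100011
Gen 6 (rule 195): 1101101101
Gen 7 (rule 193): 0100100100
Gen 8 (rule 62): 1111111110
Gen 9 (rule 195): 0111111110

Answer: never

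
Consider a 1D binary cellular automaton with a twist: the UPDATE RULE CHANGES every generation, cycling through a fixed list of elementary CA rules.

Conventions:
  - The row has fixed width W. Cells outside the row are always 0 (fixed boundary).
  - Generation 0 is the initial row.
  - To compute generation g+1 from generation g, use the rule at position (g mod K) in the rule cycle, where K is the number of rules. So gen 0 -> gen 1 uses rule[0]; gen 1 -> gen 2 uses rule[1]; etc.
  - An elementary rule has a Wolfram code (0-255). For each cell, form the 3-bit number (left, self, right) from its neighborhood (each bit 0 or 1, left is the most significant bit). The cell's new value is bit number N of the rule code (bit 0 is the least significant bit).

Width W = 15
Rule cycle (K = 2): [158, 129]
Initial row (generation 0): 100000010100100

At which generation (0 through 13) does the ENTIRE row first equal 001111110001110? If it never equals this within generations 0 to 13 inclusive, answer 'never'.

Answer: 11

Derivation:
Gen 0: 100000010100100
Gen 1 (rule 158): 110000110111110
Gen 2 (rule 129): 000110000011100
Gen 3 (rule 158): 001101000111010
Gen 4 (rule 129): 100000010010000
Gen 5 (rule 158): 110000111111000
Gen 6 (rule 129): 000110011110011
Gen 7 (rule 158): 001101111101110
Gen 8 (rule 129): 100000111000100
Gen 9 (rule 158): 110001110101110
Gen 10 (rule 129): 000100100000100
Gen 11 (rule 158): 001111110001110
Gen 12 (rule 129): 100111100100100
Gen 13 (rule 158): 111111011111110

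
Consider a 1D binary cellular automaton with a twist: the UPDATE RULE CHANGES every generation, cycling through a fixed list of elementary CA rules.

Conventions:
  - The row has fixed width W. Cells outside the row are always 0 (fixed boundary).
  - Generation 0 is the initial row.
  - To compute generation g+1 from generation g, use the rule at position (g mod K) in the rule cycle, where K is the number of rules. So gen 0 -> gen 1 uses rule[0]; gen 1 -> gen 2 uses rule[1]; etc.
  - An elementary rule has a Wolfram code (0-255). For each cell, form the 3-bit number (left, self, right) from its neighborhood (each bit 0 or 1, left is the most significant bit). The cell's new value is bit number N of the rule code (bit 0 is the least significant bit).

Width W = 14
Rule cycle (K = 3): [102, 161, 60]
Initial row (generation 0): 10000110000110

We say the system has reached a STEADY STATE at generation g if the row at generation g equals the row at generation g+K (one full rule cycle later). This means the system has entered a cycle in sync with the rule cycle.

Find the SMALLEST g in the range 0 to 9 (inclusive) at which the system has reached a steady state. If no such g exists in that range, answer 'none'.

Answer: 2

Derivation:
Gen 0: 10000110000110
Gen 1 (rule 102): 10001010001010
Gen 2 (rule 161): 00100100100100
Gen 3 (rule 60): 00110110110110
Gen 4 (rule 102): 01011011011010
Gen 5 (rule 161): 00100100100100
Gen 6 (rule 60): 00110110110110
Gen 7 (rule 102): 01011011011010
Gen 8 (rule 161): 00100100100100
Gen 9 (rule 60): 00110110110110
Gen 10 (rule 102): 01011011011010
Gen 11 (rule 161): 00100100100100
Gen 12 (rule 60): 00110110110110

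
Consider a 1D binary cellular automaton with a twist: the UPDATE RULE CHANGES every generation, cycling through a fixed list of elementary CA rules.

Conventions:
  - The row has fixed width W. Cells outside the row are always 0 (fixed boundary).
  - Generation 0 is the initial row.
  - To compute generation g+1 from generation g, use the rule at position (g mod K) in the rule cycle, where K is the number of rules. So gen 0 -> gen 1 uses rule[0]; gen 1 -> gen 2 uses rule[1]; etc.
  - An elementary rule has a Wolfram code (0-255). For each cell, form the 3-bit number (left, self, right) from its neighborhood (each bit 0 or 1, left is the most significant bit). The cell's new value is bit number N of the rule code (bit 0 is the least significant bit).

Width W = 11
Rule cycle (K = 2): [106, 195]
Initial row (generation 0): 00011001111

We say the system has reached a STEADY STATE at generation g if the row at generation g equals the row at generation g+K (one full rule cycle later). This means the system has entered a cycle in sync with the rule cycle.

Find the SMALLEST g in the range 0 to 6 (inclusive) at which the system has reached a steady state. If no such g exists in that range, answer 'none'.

Gen 0: 00011001111
Gen 1 (rule 106): 00111011001
Gen 2 (rule 195): 11011001010
Gen 3 (rule 106): 11111010100
Gen 4 (rule 195): 01111000001
Gen 5 (rule 106): 11001000010
Gen 6 (rule 195): 01010011100
Gen 7 (rule 106): 10100110100
Gen 8 (rule 195): 00001010001

Answer: none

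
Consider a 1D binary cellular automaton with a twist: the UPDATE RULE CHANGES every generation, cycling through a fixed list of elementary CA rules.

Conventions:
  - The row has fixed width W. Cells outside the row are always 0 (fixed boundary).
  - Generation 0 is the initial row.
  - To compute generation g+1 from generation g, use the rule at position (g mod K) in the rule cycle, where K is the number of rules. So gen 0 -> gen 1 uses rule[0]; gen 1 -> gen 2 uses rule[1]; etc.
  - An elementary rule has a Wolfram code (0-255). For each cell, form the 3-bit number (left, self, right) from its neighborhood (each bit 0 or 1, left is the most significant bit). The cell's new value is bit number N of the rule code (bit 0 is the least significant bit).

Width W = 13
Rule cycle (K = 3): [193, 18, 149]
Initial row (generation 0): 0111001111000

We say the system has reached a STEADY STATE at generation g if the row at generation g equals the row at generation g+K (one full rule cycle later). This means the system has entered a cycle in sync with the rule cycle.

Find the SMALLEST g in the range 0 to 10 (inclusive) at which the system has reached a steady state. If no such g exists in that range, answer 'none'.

Answer: none

Derivation:
Gen 0: 0111001111000
Gen 1 (rule 193): 0011000111011
Gen 2 (rule 18): 0100101000000
Gen 3 (rule 149): 0110101111111
Gen 4 (rule 193): 0010000111111
Gen 5 (rule 18): 0101001000000
Gen 6 (rule 149): 0101101111111
Gen 7 (rule 193): 0000100111111
Gen 8 (rule 18): 0001011000000
Gen 9 (rule 149): 1101000111111
Gen 10 (rule 193): 0100010011111
Gen 11 (rule 18): 1010101100000
Gen 12 (rule 149): 1010100011111
Gen 13 (rule 193): 0000001001111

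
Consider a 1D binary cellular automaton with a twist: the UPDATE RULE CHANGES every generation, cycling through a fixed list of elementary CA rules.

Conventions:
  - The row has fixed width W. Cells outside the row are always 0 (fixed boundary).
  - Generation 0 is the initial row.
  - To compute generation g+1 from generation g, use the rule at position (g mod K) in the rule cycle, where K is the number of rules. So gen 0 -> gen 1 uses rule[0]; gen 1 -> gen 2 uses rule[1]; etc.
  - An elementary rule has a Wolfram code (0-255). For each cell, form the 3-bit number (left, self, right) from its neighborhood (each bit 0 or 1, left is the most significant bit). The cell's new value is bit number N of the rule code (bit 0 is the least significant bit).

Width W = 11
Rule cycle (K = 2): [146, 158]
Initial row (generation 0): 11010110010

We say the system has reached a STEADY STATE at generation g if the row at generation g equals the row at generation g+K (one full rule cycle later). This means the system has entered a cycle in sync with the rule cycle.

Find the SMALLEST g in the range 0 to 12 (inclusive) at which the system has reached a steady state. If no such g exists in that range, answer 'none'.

Gen 0: 11010110010
Gen 1 (rule 146): 00000001101
Gen 2 (rule 158): 00000011001
Gen 3 (rule 146): 00000100110
Gen 4 (rule 158): 00001111101
Gen 5 (rule 146): 00010111000
Gen 6 (rule 158): 00110110100
Gen 7 (rule 146): 01000000010
Gen 8 (rule 158): 11100000111
Gen 9 (rule 146): 01010001010
Gen 10 (rule 158): 11011011011
Gen 11 (rule 146): 00000000000
Gen 12 (rule 158): 00000000000
Gen 13 (rule 146): 00000000000
Gen 14 (rule 158): 00000000000

Answer: 11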